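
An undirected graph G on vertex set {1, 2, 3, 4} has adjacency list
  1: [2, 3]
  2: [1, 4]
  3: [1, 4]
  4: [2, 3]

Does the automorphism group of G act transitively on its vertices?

G is 2-regular and bipartite on 2^2 = 4 vertices with girth 4; it is the hypercube graph Q_2. The symmetry group of the 2-cube is the hyperoctahedral group B_2 = Z_2 ≀ S_2, of order 2^2·2! = 8. This group acts transitively on the 4 vertices.

Yes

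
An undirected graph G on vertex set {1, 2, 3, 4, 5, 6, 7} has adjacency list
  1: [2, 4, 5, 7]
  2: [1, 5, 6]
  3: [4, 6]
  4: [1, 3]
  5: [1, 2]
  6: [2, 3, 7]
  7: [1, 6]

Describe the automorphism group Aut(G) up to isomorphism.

The degree sequence is [4, 3, 2, 2, 2, 3, 2]. Checking the degree-preserving permutations of the vertex set shows that none except the identity preserves every edge, so Aut(G) is trivial.

the trivial group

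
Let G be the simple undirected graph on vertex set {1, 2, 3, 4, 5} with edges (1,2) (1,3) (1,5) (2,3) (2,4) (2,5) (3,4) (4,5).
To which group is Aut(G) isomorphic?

the dihedral group of order 8

Vertex 2 is the unique vertex of degree 4; the remaining 4 vertices each have degree 3 and induce a cycle, so G is the wheel on 5 vertices with hub 2. With the hub fixed, the remaining symmetry is that of the rim cycle C_4, giving the dihedral group D_4.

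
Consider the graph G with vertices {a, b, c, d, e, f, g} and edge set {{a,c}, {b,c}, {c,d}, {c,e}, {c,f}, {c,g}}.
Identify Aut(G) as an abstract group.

Vertex c has degree 6 and every other vertex has degree 1, so G is the star K_{1,6} with centre c. The 6 leaves are pairwise interchangeable while the centre is fixed, giving Aut(G) = S_6.

S_6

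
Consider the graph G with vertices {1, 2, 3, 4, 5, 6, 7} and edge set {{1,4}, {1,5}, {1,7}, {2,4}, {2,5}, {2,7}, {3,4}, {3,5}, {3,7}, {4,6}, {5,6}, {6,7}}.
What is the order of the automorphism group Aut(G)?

144

The vertices split by degree into {4, 5, 7} (degree 4) and {1, 2, 3, 6} (degree 3); every edge runs between the two parts, so G is the complete bipartite graph K_{3,4}. The parts have unequal sizes, so no automorphism swaps them; each part is permuted independently, giving S_4 × S_3 of order 4!·3! = 144.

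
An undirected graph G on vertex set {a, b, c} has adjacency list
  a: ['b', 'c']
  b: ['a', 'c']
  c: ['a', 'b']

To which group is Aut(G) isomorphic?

the symmetric group on 3 letters

All 3 vertices are pairwise adjacent: G = K_3. Any permutation of the 3 vertices preserves K_3, so Aut(K_3) = S_3 of order 3! = 6.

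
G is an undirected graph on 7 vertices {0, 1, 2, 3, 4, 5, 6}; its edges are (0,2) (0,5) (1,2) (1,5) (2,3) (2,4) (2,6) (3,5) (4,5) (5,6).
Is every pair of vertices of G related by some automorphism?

Automorphisms preserve degree, but G has vertices of degree 2 and vertices of degree 5; no automorphism maps one to the other, so G is not vertex-transitive.

No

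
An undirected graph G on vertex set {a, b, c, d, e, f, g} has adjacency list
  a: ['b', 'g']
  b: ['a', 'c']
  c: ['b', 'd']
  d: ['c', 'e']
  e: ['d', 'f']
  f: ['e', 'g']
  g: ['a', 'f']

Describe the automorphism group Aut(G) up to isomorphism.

G is 2-regular and connected on 7 vertices, i.e. the cycle C_7. The automorphisms of the 7-cycle are exactly the symmetries of a regular 7-gon: the dihedral group D_7, |D_7| = 14.

the dihedral group of order 14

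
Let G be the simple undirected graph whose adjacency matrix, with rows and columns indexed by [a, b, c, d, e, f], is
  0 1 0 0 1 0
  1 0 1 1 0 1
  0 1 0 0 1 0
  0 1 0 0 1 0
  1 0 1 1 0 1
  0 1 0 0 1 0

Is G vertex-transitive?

Automorphisms preserve degree, but G has vertices of degree 2 and vertices of degree 4; no automorphism maps one to the other, so G is not vertex-transitive.

No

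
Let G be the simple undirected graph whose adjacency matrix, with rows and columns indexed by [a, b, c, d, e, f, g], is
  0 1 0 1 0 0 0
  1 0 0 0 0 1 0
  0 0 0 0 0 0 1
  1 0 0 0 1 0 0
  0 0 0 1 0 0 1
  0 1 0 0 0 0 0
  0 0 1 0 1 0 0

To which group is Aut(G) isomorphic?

The degree sequence is [2, 2, 1, 2, 2, 1, 2]; the two degree-1 vertices c and f are the ends of a path, so G = P_7. The only nontrivial automorphism of a path is the end-to-end reflection, so Aut(G) ≅ Z_2.

Z_2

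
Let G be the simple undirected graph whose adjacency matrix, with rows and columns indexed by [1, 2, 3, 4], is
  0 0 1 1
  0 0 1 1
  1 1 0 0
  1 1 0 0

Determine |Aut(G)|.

G is 2-regular and bipartite on 2^2 = 4 vertices with girth 4; it is the hypercube graph Q_2. The symmetry group of the 2-cube is the hyperoctahedral group B_2 = Z_2 ≀ S_2, of order 2^2·2! = 8.

8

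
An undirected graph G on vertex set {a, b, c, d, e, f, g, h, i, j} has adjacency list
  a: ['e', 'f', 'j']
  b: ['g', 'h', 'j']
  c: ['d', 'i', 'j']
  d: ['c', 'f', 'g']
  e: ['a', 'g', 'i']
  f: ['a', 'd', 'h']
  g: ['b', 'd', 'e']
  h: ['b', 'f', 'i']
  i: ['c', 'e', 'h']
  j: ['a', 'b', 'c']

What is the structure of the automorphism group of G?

S_5

G is 3-regular on 10 vertices with no triangles and no 4-cycles (girth 5): this is the Petersen graph. Viewing the Petersen graph as the Kneser graph K(5,2) — vertices are 2-subsets of {1,…,5}, edges join disjoint pairs — its automorphisms are exactly the permutations of the 5-element set, so Aut ≅ S_5 of order 120.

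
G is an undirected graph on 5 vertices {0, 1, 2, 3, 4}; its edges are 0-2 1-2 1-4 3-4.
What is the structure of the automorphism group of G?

Z_2

The degree sequence is [1, 2, 2, 1, 2]; the two degree-1 vertices 0 and 3 are the ends of a path, so G = P_5. A path has exactly one nontrivial symmetry — reversal — giving Aut(G) of order 2.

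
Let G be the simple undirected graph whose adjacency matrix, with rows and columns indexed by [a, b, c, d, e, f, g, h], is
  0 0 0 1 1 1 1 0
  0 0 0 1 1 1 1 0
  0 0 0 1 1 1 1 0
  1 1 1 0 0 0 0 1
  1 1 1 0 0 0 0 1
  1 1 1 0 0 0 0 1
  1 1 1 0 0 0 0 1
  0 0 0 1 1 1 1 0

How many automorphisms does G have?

1152

G is 4-regular and bipartite with parts {a, b, c, h} and {d, e, f, g} (each part is independent and every cross-pair is an edge), so G = K_{4,4}. Each part can be permuted independently (S_4 × S_4) and the two equal-size parts can also be swapped, giving (S_4 × S_4) ⋊ Z_2 of order 2·(4!)² = 1152.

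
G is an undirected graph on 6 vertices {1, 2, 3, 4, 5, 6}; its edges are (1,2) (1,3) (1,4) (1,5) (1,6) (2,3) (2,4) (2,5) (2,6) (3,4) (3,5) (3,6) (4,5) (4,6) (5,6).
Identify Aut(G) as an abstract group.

All 6 vertices are pairwise adjacent: G = K_6. Every bijection on the vertex set is an automorphism of K_6; hence Aut(K_6) ≅ S_6, order 720.

the symmetric group on 6 letters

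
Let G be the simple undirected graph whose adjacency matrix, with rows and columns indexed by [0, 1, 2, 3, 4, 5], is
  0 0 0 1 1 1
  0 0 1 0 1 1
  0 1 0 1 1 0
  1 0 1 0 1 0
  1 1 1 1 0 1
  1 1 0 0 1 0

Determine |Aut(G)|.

Vertex 4 is the unique vertex of degree 5; the remaining 5 vertices each have degree 3 and induce a cycle, so G is the wheel on 6 vertices with hub 4. Every automorphism fixes the hub and acts on the rim 5-cycle, so Aut(G) ≅ Aut(C_5) = D_5 of order 10.

10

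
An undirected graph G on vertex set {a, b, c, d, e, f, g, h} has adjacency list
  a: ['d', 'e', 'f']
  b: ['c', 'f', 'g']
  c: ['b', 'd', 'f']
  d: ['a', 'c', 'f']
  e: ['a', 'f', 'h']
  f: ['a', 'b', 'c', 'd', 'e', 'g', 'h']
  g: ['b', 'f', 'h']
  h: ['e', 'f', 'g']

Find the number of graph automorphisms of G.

Vertex f is the unique vertex of degree 7; the remaining 7 vertices each have degree 3 and induce a cycle, so G is the wheel on 8 vertices with hub f. Every automorphism fixes the hub and acts on the rim 7-cycle, so Aut(G) ≅ Aut(C_7) = D_7 of order 14.

14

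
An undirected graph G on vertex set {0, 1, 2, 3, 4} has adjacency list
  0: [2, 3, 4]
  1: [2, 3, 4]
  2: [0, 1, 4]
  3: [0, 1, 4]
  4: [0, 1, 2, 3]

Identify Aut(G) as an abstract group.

Vertex 4 is the unique vertex of degree 4; the remaining 4 vertices each have degree 3 and induce a cycle, so G is the wheel on 5 vertices with hub 4. With the hub fixed, the remaining symmetry is that of the rim cycle C_4, giving the dihedral group D_4.

the dihedral group of order 8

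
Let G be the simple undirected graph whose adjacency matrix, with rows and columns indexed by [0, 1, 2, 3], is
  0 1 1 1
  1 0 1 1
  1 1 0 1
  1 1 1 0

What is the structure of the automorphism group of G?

Every vertex has degree 3, so G is the complete graph K_4. Any permutation of the 4 vertices preserves K_4, so Aut(K_4) = S_4 of order 4! = 24.

S_4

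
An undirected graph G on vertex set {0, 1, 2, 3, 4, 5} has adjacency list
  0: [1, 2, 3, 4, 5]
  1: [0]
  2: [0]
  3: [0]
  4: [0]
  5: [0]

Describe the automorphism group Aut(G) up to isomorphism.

Vertex 0 has degree 5 and every other vertex has degree 1, so G is the star K_{1,5} with centre 0. The 5 leaves are pairwise interchangeable while the centre is fixed, giving Aut(G) = S_5.

the symmetric group on 5 letters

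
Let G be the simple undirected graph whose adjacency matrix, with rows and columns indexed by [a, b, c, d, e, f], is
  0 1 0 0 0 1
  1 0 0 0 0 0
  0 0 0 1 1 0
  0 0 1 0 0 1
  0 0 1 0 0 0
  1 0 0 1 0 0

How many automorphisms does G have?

2

The degree sequence is [2, 1, 2, 2, 1, 2]; the two degree-1 vertices b and e are the ends of a path, so G = P_6. The only nontrivial automorphism of a path is the end-to-end reflection, so Aut(G) ≅ Z_2.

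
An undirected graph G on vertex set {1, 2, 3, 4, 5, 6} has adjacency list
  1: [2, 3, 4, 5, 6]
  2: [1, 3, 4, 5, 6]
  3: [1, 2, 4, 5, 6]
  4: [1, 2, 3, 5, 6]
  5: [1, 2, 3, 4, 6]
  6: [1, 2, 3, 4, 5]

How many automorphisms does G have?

720

All 6 vertices are pairwise adjacent: G = K_6. Every bijection on the vertex set is an automorphism of K_6; hence Aut(K_6) ≅ S_6, order 720.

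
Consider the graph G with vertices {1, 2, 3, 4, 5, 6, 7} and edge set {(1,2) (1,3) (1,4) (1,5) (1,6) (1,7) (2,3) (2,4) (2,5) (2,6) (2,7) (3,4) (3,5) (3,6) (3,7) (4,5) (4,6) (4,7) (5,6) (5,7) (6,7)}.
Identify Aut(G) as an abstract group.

Every vertex has degree 6, so G is the complete graph K_7. Any permutation of the 7 vertices preserves K_7, so Aut(K_7) = S_7 of order 7! = 5040.

S_7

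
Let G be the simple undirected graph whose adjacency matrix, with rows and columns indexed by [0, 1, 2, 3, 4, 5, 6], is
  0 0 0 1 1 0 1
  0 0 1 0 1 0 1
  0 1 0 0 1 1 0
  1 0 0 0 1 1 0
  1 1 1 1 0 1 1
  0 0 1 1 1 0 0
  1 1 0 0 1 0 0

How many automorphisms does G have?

12

Vertex 4 is the unique vertex of degree 6; the remaining 6 vertices each have degree 3 and induce a cycle, so G is the wheel on 7 vertices with hub 4. With the hub fixed, the remaining symmetry is that of the rim cycle C_6, giving the dihedral group D_6.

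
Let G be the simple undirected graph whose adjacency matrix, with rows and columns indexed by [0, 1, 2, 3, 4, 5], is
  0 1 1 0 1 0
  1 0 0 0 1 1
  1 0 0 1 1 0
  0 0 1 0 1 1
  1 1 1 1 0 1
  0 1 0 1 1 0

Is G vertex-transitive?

No

Vertex 4 is the only vertex of degree 5, so every automorphism fixes it; G is not vertex-transitive.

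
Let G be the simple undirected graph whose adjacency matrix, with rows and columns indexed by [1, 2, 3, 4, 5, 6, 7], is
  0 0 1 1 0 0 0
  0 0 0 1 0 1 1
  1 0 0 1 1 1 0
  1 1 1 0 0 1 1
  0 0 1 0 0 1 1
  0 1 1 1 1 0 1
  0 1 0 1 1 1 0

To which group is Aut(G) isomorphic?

{e}

Degrees alone do not determine every vertex (e.g. 2 and 5 both have degree 3), but their neighbour-degree multisets differ: N(2) has degrees [4, 5, 5] while N(5) has degrees [4, 4, 5]. Repeating this refinement separates all vertices, so the only automorphism is the identity.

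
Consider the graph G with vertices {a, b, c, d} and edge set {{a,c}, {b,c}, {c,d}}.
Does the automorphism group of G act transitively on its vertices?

Vertex c is the only vertex of degree 3, so every automorphism fixes it; G is not vertex-transitive.

No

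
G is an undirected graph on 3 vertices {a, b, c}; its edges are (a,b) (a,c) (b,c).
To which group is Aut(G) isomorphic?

S_3

Every vertex has degree 2, so G is the complete graph K_3. Any permutation of the 3 vertices preserves K_3, so Aut(K_3) = S_3 of order 3! = 6.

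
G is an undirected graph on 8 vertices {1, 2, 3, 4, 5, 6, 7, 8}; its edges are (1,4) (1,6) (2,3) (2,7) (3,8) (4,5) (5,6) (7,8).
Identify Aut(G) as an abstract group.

(D_4 × D_4) ⋊ Z_2

G has two connected components, {1, 4, 5, 6} and {2, 3, 7, 8}; each is 2-regular, so G = C_4 ⊔ C_4. Aut of a disjoint union of two copies of C_4 is the wreath product D_4 ≀ Z_2, of order 2·8² = 128.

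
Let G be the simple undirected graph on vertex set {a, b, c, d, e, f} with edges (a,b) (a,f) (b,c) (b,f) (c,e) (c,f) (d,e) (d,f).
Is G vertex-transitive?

Vertex f is the only vertex of degree 4, so every automorphism fixes it; G is not vertex-transitive.

No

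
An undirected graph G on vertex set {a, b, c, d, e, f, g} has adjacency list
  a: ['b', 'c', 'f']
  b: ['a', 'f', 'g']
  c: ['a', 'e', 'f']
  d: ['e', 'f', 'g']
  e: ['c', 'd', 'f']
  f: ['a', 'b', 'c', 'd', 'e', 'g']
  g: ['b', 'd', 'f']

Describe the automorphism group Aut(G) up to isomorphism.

Vertex f is the unique vertex of degree 6; the remaining 6 vertices each have degree 3 and induce a cycle, so G is the wheel on 7 vertices with hub f. With the hub fixed, the remaining symmetry is that of the rim cycle C_6, giving the dihedral group D_6.

the dihedral group of order 12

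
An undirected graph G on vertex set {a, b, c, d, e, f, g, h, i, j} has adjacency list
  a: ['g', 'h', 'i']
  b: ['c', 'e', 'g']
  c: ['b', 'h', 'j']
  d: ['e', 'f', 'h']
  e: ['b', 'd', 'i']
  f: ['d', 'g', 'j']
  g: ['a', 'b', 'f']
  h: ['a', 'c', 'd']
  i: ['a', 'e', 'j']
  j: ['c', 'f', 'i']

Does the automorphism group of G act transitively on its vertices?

Yes

G is 3-regular on 10 vertices with no triangles and no 4-cycles (girth 5): this is the Petersen graph. Viewing the Petersen graph as the Kneser graph K(5,2) — vertices are 2-subsets of {1,…,5}, edges join disjoint pairs — its automorphisms are exactly the permutations of the 5-element set, so Aut ≅ S_5 of order 120. This group acts transitively on the 10 vertices.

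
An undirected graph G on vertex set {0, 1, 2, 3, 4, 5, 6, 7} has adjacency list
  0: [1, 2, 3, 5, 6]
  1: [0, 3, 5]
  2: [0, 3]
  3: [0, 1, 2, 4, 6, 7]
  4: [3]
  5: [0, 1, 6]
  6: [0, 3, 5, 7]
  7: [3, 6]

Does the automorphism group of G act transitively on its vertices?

Vertex 0 is the only vertex of degree 5, so every automorphism fixes it; G is not vertex-transitive.

No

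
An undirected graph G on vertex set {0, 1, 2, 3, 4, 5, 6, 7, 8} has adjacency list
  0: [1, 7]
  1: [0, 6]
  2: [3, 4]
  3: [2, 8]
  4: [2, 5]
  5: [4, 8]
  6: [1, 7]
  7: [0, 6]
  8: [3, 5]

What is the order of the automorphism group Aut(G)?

80

G has two connected components, {2, 3, 4, 5, 8} and {0, 1, 6, 7}; each is 2-regular, so G = C_5 ⊔ C_4. The components are non-isomorphic (different sizes), so Aut(G) = Aut(C_4) × Aut(C_5) = D_4 × D_5 of order 8·10 = 80.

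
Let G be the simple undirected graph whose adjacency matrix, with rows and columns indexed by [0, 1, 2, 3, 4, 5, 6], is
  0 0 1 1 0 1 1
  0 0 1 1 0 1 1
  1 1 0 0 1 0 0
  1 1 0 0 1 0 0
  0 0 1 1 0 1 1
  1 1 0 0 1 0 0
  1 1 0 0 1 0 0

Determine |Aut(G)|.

144

The vertices split by degree into {0, 1, 4} (degree 4) and {2, 3, 5, 6} (degree 3); every edge runs between the two parts, so G is the complete bipartite graph K_{3,4}. The parts have unequal sizes, so no automorphism swaps them; each part is permuted independently, giving S_4 × S_3 of order 4!·3! = 144.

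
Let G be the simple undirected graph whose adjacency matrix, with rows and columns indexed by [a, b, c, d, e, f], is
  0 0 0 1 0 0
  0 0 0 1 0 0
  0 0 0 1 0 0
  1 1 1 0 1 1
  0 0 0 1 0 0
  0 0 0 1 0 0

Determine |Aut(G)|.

Vertex d has degree 5 and every other vertex has degree 1, so G is the star K_{1,5} with centre d. The 5 leaves are pairwise interchangeable while the centre is fixed, giving Aut(G) = S_5.

120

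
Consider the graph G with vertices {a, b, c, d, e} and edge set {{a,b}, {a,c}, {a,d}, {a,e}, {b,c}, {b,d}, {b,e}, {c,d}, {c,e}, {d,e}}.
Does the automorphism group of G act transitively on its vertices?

Every vertex has degree 4, so G is the complete graph K_5. Every bijection on the vertex set is an automorphism of K_5; hence Aut(K_5) ≅ S_5, order 120. Under this action every vertex can be carried to every other, so G is vertex-transitive.

Yes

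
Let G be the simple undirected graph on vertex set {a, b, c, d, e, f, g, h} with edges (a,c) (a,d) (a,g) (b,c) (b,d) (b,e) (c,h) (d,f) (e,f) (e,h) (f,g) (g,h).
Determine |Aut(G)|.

G is 3-regular and bipartite on 2^3 = 8 vertices with girth 4; it is the hypercube graph Q_3. The symmetry group of the 3-cube is the hyperoctahedral group B_3 = Z_2 ≀ S_3, of order 2^3·3! = 48.

48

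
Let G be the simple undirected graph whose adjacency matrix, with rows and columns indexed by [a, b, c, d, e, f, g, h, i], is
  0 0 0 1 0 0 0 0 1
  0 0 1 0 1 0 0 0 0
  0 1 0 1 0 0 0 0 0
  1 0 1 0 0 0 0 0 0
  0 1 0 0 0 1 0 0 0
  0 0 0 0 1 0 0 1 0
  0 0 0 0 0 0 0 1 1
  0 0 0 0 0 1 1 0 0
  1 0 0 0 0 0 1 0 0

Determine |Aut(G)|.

Every vertex has degree 2 and the graph is connected, so G is the 9-cycle C_9. The automorphisms of the 9-cycle are exactly the symmetries of a regular 9-gon: the dihedral group D_9, |D_9| = 18.

18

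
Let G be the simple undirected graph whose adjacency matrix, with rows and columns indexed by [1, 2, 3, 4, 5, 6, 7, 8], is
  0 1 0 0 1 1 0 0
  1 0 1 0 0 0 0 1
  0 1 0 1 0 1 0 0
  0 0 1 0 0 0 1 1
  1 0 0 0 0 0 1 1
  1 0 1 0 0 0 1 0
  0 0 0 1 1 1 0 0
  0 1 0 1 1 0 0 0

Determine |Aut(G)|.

G is 3-regular and bipartite on 2^3 = 8 vertices with girth 4; it is the hypercube graph Q_3. Aut(Q_3) consists of the signed permutations of the 3 coordinate axes: 3! permutations times 2^3 sign flips, so |Aut| = 2^3·3! = 48.

48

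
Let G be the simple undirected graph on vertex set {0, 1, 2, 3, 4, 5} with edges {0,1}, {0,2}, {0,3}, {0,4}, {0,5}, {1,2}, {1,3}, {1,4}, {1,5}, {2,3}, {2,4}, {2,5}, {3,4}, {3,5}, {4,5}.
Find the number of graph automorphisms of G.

720

Every vertex has degree 5, so G is the complete graph K_6. Every bijection on the vertex set is an automorphism of K_6; hence Aut(K_6) ≅ S_6, order 720.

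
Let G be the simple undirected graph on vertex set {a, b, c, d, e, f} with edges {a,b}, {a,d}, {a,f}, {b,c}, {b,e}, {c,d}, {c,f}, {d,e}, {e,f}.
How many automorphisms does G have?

72

G is 3-regular and bipartite with parts {a, c, e} and {b, d, f} (each part is independent and every cross-pair is an edge), so G = K_{3,3}. Each part can be permuted independently (S_3 × S_3) and the two equal-size parts can also be swapped, giving (S_3 × S_3) ⋊ Z_2 of order 2·(3!)² = 72.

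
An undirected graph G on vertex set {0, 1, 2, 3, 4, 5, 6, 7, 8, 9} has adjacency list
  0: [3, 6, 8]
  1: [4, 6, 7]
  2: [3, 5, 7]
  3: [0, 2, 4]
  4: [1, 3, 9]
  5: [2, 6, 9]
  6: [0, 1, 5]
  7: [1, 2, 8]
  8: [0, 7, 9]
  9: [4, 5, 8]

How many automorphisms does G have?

G is 3-regular on 10 vertices with no triangles and no 4-cycles (girth 5): this is the Petersen graph. It is a classical fact that the Petersen graph has automorphism group S_5 (order 120), arising from its description as the Kneser graph K(5,2).

120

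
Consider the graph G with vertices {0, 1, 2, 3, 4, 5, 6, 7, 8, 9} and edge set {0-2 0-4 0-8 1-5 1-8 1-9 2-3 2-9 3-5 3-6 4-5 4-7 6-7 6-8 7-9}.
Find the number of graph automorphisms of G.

120

G is 3-regular on 10 vertices with no triangles and no 4-cycles (girth 5): this is the Petersen graph. Viewing the Petersen graph as the Kneser graph K(5,2) — vertices are 2-subsets of {1,…,5}, edges join disjoint pairs — its automorphisms are exactly the permutations of the 5-element set, so Aut ≅ S_5 of order 120.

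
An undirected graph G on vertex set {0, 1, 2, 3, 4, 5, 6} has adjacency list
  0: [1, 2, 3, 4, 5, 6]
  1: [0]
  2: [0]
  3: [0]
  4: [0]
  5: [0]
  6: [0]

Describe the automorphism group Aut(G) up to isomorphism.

the symmetric group on 6 letters

Vertex 0 has degree 6 and every other vertex has degree 1, so G is the star K_{1,6} with centre 0. Any automorphism fixes the centre and permutes the 6 leaves freely, so Aut(G) ≅ S_6 of order 6! = 720.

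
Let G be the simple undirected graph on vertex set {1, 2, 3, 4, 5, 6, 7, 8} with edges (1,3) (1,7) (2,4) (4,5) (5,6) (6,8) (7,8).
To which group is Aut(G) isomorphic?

The degree sequence is [2, 1, 1, 2, 2, 2, 2, 2]; the two degree-1 vertices 2 and 3 are the ends of a path, so G = P_8. A path has exactly one nontrivial symmetry — reversal — giving Aut(G) of order 2.

C_2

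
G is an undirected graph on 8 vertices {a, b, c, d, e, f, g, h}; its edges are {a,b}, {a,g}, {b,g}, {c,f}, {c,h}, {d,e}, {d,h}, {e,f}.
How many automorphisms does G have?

G has two connected components, {c, d, e, f, h} and {a, b, g}; each is 2-regular, so G = C_5 ⊔ C_3. No automorphism exchanges components of different sizes, hence Aut(G) is the direct product D_3 × D_5, order 60.

60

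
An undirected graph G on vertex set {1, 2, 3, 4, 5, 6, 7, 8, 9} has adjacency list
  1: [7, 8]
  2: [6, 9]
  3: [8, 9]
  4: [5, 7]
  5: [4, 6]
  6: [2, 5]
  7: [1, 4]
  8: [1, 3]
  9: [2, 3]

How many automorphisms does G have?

Every vertex has degree 2 and the graph is connected, so G is the 9-cycle C_9. C_9 has 9 rotations and 9 reflections, so Aut(C_9) ≅ D_9 of order 18.

18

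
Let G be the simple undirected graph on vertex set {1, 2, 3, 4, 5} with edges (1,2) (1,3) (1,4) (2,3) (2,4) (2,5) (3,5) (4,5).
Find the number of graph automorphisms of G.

8

Vertex 2 is the unique vertex of degree 4; the remaining 4 vertices each have degree 3 and induce a cycle, so G is the wheel on 5 vertices with hub 2. Every automorphism fixes the hub and acts on the rim 4-cycle, so Aut(G) ≅ Aut(C_4) = D_4 of order 8.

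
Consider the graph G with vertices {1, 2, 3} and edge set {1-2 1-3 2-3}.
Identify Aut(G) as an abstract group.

S_3

Every vertex has degree 2, so G is the complete graph K_3. Any permutation of the 3 vertices preserves K_3, so Aut(K_3) = S_3 of order 3! = 6.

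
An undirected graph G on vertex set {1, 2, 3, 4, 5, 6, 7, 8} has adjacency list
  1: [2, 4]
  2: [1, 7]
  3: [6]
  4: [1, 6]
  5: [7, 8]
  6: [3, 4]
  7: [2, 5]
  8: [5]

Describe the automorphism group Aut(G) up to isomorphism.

The degree sequence is [2, 2, 1, 2, 2, 2, 2, 1]; the two degree-1 vertices 3 and 8 are the ends of a path, so G = P_8. A path has exactly one nontrivial symmetry — reversal — giving Aut(G) of order 2.

C_2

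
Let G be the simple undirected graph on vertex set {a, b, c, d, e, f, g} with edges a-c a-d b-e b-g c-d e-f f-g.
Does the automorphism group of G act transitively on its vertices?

No

G has two connected components, {b, e, f, g} and {a, c, d}; each is 2-regular, so G = C_4 ⊔ C_3. The orbit of a under Aut(G) is {a, c, d}, which does not contain b, so G is not vertex-transitive.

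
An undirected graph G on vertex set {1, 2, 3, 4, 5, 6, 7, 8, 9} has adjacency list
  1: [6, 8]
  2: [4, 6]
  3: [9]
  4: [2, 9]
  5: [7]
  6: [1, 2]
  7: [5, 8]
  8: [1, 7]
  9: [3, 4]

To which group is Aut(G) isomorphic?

The degree sequence is [2, 2, 1, 2, 1, 2, 2, 2, 2]; the two degree-1 vertices 3 and 5 are the ends of a path, so G = P_9. A path has exactly one nontrivial symmetry — reversal — giving Aut(G) of order 2.

C_2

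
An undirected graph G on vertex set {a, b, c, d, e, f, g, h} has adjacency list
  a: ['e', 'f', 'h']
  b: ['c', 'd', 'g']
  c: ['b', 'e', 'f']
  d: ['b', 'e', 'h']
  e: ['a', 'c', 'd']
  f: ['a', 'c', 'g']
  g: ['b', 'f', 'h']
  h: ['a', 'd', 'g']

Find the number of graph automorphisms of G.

48

G is 3-regular and bipartite on 2^3 = 8 vertices with girth 4; it is the hypercube graph Q_3. The symmetry group of the 3-cube is the hyperoctahedral group B_3 = Z_2 ≀ S_3, of order 2^3·3! = 48.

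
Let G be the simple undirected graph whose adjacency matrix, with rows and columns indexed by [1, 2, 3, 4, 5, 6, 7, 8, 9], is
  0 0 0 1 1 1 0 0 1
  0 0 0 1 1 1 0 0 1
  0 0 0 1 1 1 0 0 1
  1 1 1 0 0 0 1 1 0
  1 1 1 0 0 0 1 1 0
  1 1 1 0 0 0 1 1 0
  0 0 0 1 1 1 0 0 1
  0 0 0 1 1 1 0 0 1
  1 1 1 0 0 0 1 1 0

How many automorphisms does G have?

The vertices split by degree into {4, 5, 6, 9} (degree 5) and {1, 2, 3, 7, 8} (degree 4); every edge runs between the two parts, so G is the complete bipartite graph K_{4,5}. The parts have unequal sizes, so no automorphism swaps them; each part is permuted independently, giving S_5 × S_4 of order 5!·4! = 2880.

2880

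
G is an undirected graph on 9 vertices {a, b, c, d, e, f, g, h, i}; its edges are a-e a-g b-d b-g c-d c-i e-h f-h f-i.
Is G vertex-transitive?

G is 2-regular and connected on 9 vertices, i.e. the cycle C_9. C_9 has 9 rotations and 9 reflections, so Aut(C_9) ≅ D_9 of order 18. This group acts transitively on the 9 vertices.

Yes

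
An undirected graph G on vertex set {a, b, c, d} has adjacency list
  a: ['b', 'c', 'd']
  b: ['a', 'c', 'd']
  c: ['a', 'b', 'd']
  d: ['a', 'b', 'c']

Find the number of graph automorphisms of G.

24

All 4 vertices are pairwise adjacent: G = K_4. Every bijection on the vertex set is an automorphism of K_4; hence Aut(K_4) ≅ S_4, order 24.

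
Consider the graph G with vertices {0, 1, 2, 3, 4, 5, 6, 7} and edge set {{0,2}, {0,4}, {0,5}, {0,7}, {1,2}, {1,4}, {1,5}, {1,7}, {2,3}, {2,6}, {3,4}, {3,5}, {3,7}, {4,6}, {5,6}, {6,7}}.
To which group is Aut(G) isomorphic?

G is 4-regular and bipartite with parts {2, 4, 5, 7} and {0, 1, 3, 6} (each part is independent and every cross-pair is an edge), so G = K_{4,4}. Aut(K_{4,4}) is the wreath product S_4 ≀ Z_2: permute within each part, then optionally swap the parts; |Aut| = 2·(4!)² = 1152.

S_4 ≀ Z_2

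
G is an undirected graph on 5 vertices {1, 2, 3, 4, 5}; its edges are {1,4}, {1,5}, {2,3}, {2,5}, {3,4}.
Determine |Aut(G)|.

G is 2-regular and connected on 5 vertices, i.e. the cycle C_5. C_5 has 5 rotations and 5 reflections, so Aut(C_5) ≅ D_5 of order 10.

10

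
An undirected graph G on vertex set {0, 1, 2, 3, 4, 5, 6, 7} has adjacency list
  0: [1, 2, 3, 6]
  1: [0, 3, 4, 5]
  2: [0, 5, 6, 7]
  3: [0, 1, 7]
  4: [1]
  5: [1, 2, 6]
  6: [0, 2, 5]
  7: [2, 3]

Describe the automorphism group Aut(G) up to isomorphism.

The degree sequence is [4, 4, 4, 3, 1, 3, 3, 2]. Checking the degree-preserving permutations of the vertex set shows that none except the identity preserves every edge, so Aut(G) is trivial.

the trivial group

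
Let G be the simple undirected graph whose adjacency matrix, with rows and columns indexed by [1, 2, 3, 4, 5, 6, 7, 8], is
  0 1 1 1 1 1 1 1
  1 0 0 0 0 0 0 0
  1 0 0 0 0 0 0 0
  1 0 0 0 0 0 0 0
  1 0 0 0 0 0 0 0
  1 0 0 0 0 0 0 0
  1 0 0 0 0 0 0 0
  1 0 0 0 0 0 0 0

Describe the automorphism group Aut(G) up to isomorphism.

S_7

Vertex 1 has degree 7 and every other vertex has degree 1, so G is the star K_{1,7} with centre 1. Any automorphism fixes the centre and permutes the 7 leaves freely, so Aut(G) ≅ S_7 of order 7! = 5040.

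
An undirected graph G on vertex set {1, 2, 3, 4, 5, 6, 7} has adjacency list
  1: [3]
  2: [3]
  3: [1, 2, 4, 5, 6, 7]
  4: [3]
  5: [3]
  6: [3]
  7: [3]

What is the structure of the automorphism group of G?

Vertex 3 has degree 6 and every other vertex has degree 1, so G is the star K_{1,6} with centre 3. The 6 leaves are pairwise interchangeable while the centre is fixed, giving Aut(G) = S_6.

S_6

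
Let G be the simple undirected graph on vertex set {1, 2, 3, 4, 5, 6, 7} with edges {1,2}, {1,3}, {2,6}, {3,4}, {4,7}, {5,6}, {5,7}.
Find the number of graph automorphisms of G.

14

Every vertex has degree 2 and the graph is connected, so G is the 7-cycle C_7. C_7 has 7 rotations and 7 reflections, so Aut(C_7) ≅ D_7 of order 14.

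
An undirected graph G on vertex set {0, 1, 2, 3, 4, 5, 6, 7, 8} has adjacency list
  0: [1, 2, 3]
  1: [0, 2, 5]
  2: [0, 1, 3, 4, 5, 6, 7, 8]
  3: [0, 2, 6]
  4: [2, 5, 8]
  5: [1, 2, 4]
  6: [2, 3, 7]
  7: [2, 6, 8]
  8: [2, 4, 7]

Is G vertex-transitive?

Vertex 2 is the only vertex of degree 8, so every automorphism fixes it; G is not vertex-transitive.

No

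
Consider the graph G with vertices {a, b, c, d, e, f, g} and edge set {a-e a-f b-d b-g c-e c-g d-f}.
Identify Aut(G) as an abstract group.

Every vertex has degree 2 and the graph is connected, so G is the 7-cycle C_7. C_7 has 7 rotations and 7 reflections, so Aut(C_7) ≅ D_7 of order 14.

D_7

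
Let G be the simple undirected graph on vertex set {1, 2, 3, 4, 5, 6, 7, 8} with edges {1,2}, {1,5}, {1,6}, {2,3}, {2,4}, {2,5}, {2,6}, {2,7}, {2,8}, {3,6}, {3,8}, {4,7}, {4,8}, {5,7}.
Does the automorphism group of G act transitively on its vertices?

Vertex 2 is the only vertex of degree 7, so every automorphism fixes it; G is not vertex-transitive.

No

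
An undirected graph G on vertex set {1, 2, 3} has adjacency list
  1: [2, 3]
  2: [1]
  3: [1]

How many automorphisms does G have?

The degree sequence is [2, 1, 1]; the two degree-1 vertices 2 and 3 are the ends of a path, so G = P_3. The only nontrivial automorphism of a path is the end-to-end reflection, so Aut(G) ≅ Z_2.

2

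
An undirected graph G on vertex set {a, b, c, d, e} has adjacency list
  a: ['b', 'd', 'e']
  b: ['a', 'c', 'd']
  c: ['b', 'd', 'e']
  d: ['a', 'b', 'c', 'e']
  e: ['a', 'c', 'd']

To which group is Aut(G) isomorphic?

Vertex d is the unique vertex of degree 4; the remaining 4 vertices each have degree 3 and induce a cycle, so G is the wheel on 5 vertices with hub d. Every automorphism fixes the hub and acts on the rim 4-cycle, so Aut(G) ≅ Aut(C_4) = D_4 of order 8.

the dihedral group of order 8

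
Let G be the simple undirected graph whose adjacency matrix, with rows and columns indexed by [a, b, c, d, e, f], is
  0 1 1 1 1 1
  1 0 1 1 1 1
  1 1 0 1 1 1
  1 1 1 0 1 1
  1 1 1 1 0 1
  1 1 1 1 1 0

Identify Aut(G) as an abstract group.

All 6 vertices are pairwise adjacent: G = K_6. Any permutation of the 6 vertices preserves K_6, so Aut(K_6) = S_6 of order 6! = 720.

S_6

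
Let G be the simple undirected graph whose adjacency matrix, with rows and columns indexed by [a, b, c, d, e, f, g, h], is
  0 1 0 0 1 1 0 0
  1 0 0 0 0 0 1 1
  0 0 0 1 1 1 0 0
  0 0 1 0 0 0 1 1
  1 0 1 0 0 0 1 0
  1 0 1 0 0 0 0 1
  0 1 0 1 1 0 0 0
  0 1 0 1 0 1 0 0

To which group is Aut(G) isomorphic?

Z_2^3 ⋊ S_3

G is 3-regular and bipartite on 2^3 = 8 vertices with girth 4; it is the hypercube graph Q_3. The symmetry group of the 3-cube is the hyperoctahedral group B_3 = Z_2 ≀ S_3, of order 2^3·3! = 48.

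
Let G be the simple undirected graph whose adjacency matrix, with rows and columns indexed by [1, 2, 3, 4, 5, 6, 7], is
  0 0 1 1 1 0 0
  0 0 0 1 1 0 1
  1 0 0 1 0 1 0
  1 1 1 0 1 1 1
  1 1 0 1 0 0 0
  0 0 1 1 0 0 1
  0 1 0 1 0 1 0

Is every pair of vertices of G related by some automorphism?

Vertex 4 is the only vertex of degree 6, so every automorphism fixes it; G is not vertex-transitive.

No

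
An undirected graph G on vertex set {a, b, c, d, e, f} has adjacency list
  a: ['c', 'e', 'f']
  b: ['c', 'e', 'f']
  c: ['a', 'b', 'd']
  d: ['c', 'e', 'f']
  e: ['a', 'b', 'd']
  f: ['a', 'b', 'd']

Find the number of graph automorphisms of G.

72

G is 3-regular and bipartite with parts {a, b, d} and {c, e, f} (each part is independent and every cross-pair is an edge), so G = K_{3,3}. Each part can be permuted independently (S_3 × S_3) and the two equal-size parts can also be swapped, giving (S_3 × S_3) ⋊ Z_2 of order 2·(3!)² = 72.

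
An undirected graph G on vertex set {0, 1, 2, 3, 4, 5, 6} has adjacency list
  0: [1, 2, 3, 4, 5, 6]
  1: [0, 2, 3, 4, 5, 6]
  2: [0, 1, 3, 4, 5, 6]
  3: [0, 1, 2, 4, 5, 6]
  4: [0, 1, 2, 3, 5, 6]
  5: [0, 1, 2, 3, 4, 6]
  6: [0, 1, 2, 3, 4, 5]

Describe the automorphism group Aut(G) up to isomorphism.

Every vertex has degree 6, so G is the complete graph K_7. Every bijection on the vertex set is an automorphism of K_7; hence Aut(K_7) ≅ S_7, order 5040.

S_7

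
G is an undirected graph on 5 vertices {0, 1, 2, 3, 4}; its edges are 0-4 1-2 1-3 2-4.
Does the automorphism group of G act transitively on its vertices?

Automorphisms preserve degree, but G has vertices of degree 1 and vertices of degree 2; no automorphism maps one to the other, so G is not vertex-transitive.

No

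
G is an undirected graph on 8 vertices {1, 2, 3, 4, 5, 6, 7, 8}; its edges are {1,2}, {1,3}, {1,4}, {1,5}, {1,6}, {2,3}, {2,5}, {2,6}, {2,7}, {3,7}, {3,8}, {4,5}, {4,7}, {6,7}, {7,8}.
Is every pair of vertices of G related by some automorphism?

Vertex 3 is the only vertex of degree 4, so every automorphism fixes it; G is not vertex-transitive.

No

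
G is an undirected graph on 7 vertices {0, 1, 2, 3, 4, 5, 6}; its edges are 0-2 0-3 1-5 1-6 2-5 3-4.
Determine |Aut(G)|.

2

The degree sequence is [2, 2, 2, 2, 1, 2, 1]; the two degree-1 vertices 4 and 6 are the ends of a path, so G = P_7. The only nontrivial automorphism of a path is the end-to-end reflection, so Aut(G) ≅ Z_2.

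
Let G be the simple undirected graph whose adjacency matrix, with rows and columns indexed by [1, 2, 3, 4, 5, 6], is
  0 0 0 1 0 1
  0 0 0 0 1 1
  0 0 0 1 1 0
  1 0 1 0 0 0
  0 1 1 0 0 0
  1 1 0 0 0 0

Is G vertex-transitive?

Every vertex has degree 2 and the graph is connected, so G is the 6-cycle C_6. C_6 has 6 rotations and 6 reflections, so Aut(C_6) ≅ D_6 of order 12. Under this action every vertex can be carried to every other, so G is vertex-transitive.

Yes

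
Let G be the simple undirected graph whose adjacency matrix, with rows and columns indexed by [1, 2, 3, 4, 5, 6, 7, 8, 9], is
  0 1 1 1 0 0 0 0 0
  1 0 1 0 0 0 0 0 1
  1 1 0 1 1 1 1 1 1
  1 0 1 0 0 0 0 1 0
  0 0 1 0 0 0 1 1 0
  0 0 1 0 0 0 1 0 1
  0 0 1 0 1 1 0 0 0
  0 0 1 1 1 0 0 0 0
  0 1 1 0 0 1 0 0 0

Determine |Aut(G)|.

Vertex 3 is the unique vertex of degree 8; the remaining 8 vertices each have degree 3 and induce a cycle, so G is the wheel on 9 vertices with hub 3. Every automorphism fixes the hub and acts on the rim 8-cycle, so Aut(G) ≅ Aut(C_8) = D_8 of order 16.

16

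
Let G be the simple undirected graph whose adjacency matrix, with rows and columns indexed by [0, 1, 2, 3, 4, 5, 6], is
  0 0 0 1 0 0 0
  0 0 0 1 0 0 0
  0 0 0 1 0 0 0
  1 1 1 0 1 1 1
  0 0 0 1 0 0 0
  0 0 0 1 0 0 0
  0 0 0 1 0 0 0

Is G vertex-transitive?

No

Vertex 3 is the only vertex of degree 6, so every automorphism fixes it; G is not vertex-transitive.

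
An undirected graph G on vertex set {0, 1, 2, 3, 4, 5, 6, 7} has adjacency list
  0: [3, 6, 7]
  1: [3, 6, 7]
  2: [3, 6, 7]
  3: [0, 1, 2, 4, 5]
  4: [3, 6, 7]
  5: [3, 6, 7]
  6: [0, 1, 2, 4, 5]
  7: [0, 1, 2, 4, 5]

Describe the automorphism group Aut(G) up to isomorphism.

S_5 × S_3

The vertices split by degree into {3, 6, 7} (degree 5) and {0, 1, 2, 4, 5} (degree 3); every edge runs between the two parts, so G is the complete bipartite graph K_{3,5}. The parts have unequal sizes, so no automorphism swaps them; each part is permuted independently, giving S_5 × S_3 of order 5!·3! = 720.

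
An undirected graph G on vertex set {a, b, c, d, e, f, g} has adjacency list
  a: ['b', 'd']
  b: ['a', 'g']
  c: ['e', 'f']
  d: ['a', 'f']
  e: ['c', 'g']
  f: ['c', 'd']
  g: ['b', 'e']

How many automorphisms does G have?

Every vertex has degree 2 and the graph is connected, so G is the 7-cycle C_7. C_7 has 7 rotations and 7 reflections, so Aut(C_7) ≅ D_7 of order 14.

14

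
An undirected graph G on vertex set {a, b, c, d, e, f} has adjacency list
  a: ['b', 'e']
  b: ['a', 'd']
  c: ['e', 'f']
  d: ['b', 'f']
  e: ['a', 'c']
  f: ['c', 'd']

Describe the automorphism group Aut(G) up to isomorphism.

the dihedral group of order 12

Every vertex has degree 2 and the graph is connected, so G is the 6-cycle C_6. C_6 has 6 rotations and 6 reflections, so Aut(C_6) ≅ D_6 of order 12.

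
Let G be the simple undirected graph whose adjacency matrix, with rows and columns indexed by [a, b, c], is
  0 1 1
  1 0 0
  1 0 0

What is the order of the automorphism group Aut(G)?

The degree sequence is [2, 1, 1]; the two degree-1 vertices b and c are the ends of a path, so G = P_3. A path has exactly one nontrivial symmetry — reversal — giving Aut(G) of order 2.

2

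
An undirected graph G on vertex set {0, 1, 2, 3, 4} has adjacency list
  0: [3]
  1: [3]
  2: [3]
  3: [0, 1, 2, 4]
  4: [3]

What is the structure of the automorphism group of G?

the symmetric group on 4 letters

Vertex 3 has degree 4 and every other vertex has degree 1, so G is the star K_{1,4} with centre 3. The 4 leaves are pairwise interchangeable while the centre is fixed, giving Aut(G) = S_4.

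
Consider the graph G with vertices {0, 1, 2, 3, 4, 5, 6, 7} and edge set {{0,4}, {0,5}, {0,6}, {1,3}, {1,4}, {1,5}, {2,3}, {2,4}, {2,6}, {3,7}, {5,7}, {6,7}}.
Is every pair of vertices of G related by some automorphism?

Yes

G is 3-regular and bipartite on 2^3 = 8 vertices with girth 4; it is the hypercube graph Q_3. The symmetry group of the 3-cube is the hyperoctahedral group B_3 = Z_2 ≀ S_3, of order 2^3·3! = 48. Under this action every vertex can be carried to every other, so G is vertex-transitive.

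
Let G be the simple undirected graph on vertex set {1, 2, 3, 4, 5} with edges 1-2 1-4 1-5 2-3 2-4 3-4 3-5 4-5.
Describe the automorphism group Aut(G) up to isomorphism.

Vertex 4 is the unique vertex of degree 4; the remaining 4 vertices each have degree 3 and induce a cycle, so G is the wheel on 5 vertices with hub 4. Every automorphism fixes the hub and acts on the rim 4-cycle, so Aut(G) ≅ Aut(C_4) = D_4 of order 8.

the dihedral group of order 8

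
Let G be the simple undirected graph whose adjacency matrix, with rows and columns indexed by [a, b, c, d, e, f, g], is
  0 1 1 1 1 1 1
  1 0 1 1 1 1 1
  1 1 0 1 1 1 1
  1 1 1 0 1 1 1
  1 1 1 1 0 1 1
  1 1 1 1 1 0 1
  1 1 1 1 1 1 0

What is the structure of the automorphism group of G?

Every vertex has degree 6, so G is the complete graph K_7. Any permutation of the 7 vertices preserves K_7, so Aut(K_7) = S_7 of order 7! = 5040.

the symmetric group on 7 letters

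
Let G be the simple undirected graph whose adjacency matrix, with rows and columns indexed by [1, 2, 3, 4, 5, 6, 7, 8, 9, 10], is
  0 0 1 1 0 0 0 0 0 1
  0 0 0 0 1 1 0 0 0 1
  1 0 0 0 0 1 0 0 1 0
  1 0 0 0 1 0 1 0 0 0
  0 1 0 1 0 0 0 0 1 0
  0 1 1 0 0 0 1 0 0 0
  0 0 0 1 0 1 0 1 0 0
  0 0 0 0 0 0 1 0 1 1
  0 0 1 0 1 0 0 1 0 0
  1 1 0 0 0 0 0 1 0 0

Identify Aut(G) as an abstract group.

S_5

G is 3-regular on 10 vertices with no triangles and no 4-cycles (girth 5): this is the Petersen graph. Viewing the Petersen graph as the Kneser graph K(5,2) — vertices are 2-subsets of {1,…,5}, edges join disjoint pairs — its automorphisms are exactly the permutations of the 5-element set, so Aut ≅ S_5 of order 120.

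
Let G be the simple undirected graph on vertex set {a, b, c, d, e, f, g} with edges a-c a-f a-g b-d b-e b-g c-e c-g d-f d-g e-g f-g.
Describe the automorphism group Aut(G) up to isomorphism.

Vertex g is the unique vertex of degree 6; the remaining 6 vertices each have degree 3 and induce a cycle, so G is the wheel on 7 vertices with hub g. With the hub fixed, the remaining symmetry is that of the rim cycle C_6, giving the dihedral group D_6.

the dihedral group of order 12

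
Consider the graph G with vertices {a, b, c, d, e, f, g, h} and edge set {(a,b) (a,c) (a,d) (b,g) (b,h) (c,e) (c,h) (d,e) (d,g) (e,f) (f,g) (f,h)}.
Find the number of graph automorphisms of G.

G is 3-regular and bipartite on 2^3 = 8 vertices with girth 4; it is the hypercube graph Q_3. The symmetry group of the 3-cube is the hyperoctahedral group B_3 = Z_2 ≀ S_3, of order 2^3·3! = 48.

48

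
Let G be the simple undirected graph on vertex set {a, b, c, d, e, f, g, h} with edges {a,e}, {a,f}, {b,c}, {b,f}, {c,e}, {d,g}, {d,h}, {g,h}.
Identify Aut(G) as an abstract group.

D_5 × D_3

G has two connected components, {a, b, c, e, f} and {d, g, h}; each is 2-regular, so G = C_5 ⊔ C_3. The components are non-isomorphic (different sizes), so Aut(G) = Aut(C_5) × Aut(C_3) = D_5 × D_3 of order 10·6 = 60.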